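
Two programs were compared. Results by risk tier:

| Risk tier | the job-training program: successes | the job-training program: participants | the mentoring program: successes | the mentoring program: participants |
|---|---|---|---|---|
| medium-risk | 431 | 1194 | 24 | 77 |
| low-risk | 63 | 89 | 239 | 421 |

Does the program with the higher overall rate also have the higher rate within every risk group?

No

Medium-risk: the job-training program 431/1194 = 36.1%, the mentoring program 24/77 = 31.2% → the job-training program
Low-risk: the job-training program 63/89 = 70.8%, the mentoring program 239/421 = 56.8% → the job-training program
Overall: the job-training program 494/1283 = 38.5%, the mentoring program 263/498 = 52.8% → the mentoring program
The job-training program wins each risk group but the mentoring program wins overall — the comparison reverses. The job-training program's participants skew toward medium-risk, which has a lower base rate.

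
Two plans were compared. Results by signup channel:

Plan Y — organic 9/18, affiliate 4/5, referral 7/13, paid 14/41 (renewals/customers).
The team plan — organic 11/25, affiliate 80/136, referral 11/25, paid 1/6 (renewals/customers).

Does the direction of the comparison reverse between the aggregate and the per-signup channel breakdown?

Organic: Plan Y 9/18 = 50.0%, the team plan 11/25 = 44.0% → Plan Y
Affiliate: Plan Y 4/5 = 80.0%, the team plan 80/136 = 58.8% → Plan Y
Referral: Plan Y 7/13 = 53.8%, the team plan 11/25 = 44.0% → Plan Y
Paid: Plan Y 14/41 = 34.1%, the team plan 1/6 = 16.7% → Plan Y
Overall: Plan Y 34/77 = 44.2%, the team plan 103/192 = 53.6% → the team plan
Plan Y wins each signup group but the team plan wins overall — the comparison reverses. Plan Y's customers skew toward paid, which has a lower base rate.

Yes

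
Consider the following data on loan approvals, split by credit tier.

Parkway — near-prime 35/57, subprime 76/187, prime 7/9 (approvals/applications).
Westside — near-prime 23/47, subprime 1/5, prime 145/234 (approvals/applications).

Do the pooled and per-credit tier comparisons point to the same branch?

Near-prime: Parkway 35/57 = 61.4%, Westside 23/47 = 48.9% → Parkway
Subprime: Parkway 76/187 = 40.6%, Westside 1/5 = 20.0% → Parkway
Prime: Parkway 7/9 = 77.8%, Westside 145/234 = 62.0% → Parkway
Overall: Parkway 118/253 = 46.6%, Westside 169/286 = 59.1% → Westside
Parkway wins each credit group but Westside wins overall — the comparison reverses. Parkway's applications skew toward subprime, which has a lower base rate.

No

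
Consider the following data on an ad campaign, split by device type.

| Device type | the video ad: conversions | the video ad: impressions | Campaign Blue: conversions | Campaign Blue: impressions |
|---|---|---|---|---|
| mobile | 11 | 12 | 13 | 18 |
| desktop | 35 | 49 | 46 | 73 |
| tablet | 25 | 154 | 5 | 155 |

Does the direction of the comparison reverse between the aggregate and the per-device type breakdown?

Mobile: the video ad 11/12 = 91.7%, Campaign Blue 13/18 = 72.2% → the video ad
Desktop: the video ad 35/49 = 71.4%, Campaign Blue 46/73 = 63.0% → the video ad
Tablet: the video ad 25/154 = 16.2%, Campaign Blue 5/155 = 3.2% → the video ad
Overall: the video ad 71/215 = 33.0%, Campaign Blue 64/246 = 26.0% → the video ad
The video ad wins overall and in every device group — no reversal.

No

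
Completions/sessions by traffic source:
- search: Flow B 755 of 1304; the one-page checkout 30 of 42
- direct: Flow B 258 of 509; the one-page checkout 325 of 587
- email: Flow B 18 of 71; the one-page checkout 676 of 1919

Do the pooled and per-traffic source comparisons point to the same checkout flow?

No

Search: Flow B 755/1304 = 57.9%, the one-page checkout 30/42 = 71.4% → the one-page checkout
Direct: Flow B 258/509 = 50.7%, the one-page checkout 325/587 = 55.4% → the one-page checkout
Email: Flow B 18/71 = 25.4%, the one-page checkout 676/1919 = 35.2% → the one-page checkout
Overall: Flow B 1031/1884 = 54.7%, the one-page checkout 1031/2548 = 40.5% → Flow B
The one-page checkout wins each traffic group but Flow B wins overall — the comparison reverses. The one-page checkout's sessions skew toward email, which has a lower base rate.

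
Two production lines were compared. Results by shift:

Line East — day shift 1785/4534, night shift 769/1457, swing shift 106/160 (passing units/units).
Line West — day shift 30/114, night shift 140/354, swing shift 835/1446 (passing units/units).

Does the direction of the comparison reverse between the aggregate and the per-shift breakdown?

Day shift: Line East 1785/4534 = 39.4%, Line West 30/114 = 26.3% → Line East
Night shift: Line East 769/1457 = 52.8%, Line West 140/354 = 39.5% → Line East
Swing shift: Line East 106/160 = 66.2%, Line West 835/1446 = 57.7% → Line East
Overall: Line East 2660/6151 = 43.2%, Line West 1005/1914 = 52.5% → Line West
Line East wins each shift group but Line West wins overall — the comparison reverses. Line East's units skew toward day shift, which has a lower base rate.

Yes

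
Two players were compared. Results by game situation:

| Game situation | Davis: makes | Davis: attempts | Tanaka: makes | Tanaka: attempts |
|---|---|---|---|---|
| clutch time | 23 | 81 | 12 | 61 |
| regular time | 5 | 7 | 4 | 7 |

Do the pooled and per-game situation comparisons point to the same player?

Yes

Clutch time: Davis 23/81 = 28.4%, Tanaka 12/61 = 19.7% → Davis
Regular time: Davis 5/7 = 71.4%, Tanaka 4/7 = 57.1% → Davis
Overall: Davis 28/88 = 31.8%, Tanaka 16/68 = 23.5% → Davis
Davis wins overall and in every game group — no reversal.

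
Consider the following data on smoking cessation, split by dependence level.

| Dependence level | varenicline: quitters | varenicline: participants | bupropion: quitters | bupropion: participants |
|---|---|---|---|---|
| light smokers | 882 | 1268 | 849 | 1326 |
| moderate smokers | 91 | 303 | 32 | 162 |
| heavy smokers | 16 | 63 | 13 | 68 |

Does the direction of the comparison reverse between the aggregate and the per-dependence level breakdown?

No

Light smokers: varenicline 882/1268 = 69.6%, bupropion 849/1326 = 64.0% → varenicline
Moderate smokers: varenicline 91/303 = 30.0%, bupropion 32/162 = 19.8% → varenicline
Heavy smokers: varenicline 16/63 = 25.4%, bupropion 13/68 = 19.1% → varenicline
Overall: varenicline 989/1634 = 60.5%, bupropion 894/1556 = 57.5% → varenicline
Varenicline wins overall and in every dependence group — no reversal.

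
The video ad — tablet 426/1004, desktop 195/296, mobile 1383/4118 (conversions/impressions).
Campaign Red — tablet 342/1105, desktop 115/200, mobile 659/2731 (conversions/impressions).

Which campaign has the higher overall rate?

the video ad

Tablet: the video ad 426/1004 = 42.4%, Campaign Red 342/1105 = 31.0% → the video ad
Desktop: the video ad 195/296 = 65.9%, Campaign Red 115/200 = 57.5% → the video ad
Mobile: the video ad 1383/4118 = 33.6%, Campaign Red 659/2731 = 24.1% → the video ad
Overall: the video ad 2004/5418 = 37.0%, Campaign Red 1116/4036 = 27.7% → the video ad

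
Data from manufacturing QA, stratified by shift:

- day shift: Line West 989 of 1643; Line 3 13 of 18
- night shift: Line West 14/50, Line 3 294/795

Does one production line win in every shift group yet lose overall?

Yes

Day shift: Line West 989/1643 = 60.2%, Line 3 13/18 = 72.2% → Line 3
Night shift: Line West 14/50 = 28.0%, Line 3 294/795 = 37.0% → Line 3
Overall: Line West 1003/1693 = 59.2%, Line 3 307/813 = 37.8% → Line West
Line 3 wins each shift group but Line West wins overall — the comparison reverses. Line 3's units skew toward night shift, which has a lower base rate.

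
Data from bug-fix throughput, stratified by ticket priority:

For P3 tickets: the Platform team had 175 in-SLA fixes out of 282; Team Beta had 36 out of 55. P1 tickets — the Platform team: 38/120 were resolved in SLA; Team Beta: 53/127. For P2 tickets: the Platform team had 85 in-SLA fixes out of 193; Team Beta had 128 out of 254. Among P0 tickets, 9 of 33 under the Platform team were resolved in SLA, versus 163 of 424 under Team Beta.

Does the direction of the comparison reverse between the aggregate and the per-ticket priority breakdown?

P3: the Platform team 175/282 = 62.1%, Team Beta 36/55 = 65.5% → Team Beta
P1: the Platform team 38/120 = 31.7%, Team Beta 53/127 = 41.7% → Team Beta
P2: the Platform team 85/193 = 44.0%, Team Beta 128/254 = 50.4% → Team Beta
P0: the Platform team 9/33 = 27.3%, Team Beta 163/424 = 38.4% → Team Beta
Overall: the Platform team 307/628 = 48.9%, Team Beta 380/860 = 44.2% → the Platform team
Team Beta wins each ticket group but the Platform team wins overall — the comparison reverses. Team Beta's tickets skew toward P0, which has a lower base rate.

Yes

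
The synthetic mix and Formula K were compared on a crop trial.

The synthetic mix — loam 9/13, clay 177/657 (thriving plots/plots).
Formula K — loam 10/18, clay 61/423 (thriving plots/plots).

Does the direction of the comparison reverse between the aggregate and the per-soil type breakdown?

No

Loam: the synthetic mix 9/13 = 69.2%, Formula K 10/18 = 55.6% → the synthetic mix
Clay: the synthetic mix 177/657 = 26.9%, Formula K 61/423 = 14.4% → the synthetic mix
Overall: the synthetic mix 186/670 = 27.8%, Formula K 71/441 = 16.1% → the synthetic mix
The synthetic mix wins overall and in every soil group — no reversal.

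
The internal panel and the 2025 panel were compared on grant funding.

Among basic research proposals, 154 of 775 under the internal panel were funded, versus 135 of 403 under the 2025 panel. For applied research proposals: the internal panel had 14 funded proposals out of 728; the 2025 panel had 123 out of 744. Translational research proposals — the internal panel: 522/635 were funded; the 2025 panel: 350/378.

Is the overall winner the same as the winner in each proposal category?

Basic research: the internal panel 154/775 = 19.9%, the 2025 panel 135/403 = 33.5% → the 2025 panel
Applied research: the internal panel 14/728 = 1.9%, the 2025 panel 123/744 = 16.5% → the 2025 panel
Translational research: the internal panel 522/635 = 82.2%, the 2025 panel 350/378 = 92.6% → the 2025 panel
Overall: the internal panel 690/2138 = 32.3%, the 2025 panel 608/1525 = 39.9% → the 2025 panel
The 2025 panel wins overall and in every proposal group — no reversal.

Yes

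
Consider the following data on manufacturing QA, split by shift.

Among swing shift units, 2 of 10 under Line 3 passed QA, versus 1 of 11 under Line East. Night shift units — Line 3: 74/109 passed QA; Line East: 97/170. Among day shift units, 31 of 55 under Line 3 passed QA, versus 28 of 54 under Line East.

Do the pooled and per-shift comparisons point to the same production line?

Yes

Swing shift: Line 3 2/10 = 20.0%, Line East 1/11 = 9.1% → Line 3
Night shift: Line 3 74/109 = 67.9%, Line East 97/170 = 57.1% → Line 3
Day shift: Line 3 31/55 = 56.4%, Line East 28/54 = 51.9% → Line 3
Overall: Line 3 107/174 = 61.5%, Line East 126/235 = 53.6% → Line 3
Line 3 wins overall and in every shift group — no reversal.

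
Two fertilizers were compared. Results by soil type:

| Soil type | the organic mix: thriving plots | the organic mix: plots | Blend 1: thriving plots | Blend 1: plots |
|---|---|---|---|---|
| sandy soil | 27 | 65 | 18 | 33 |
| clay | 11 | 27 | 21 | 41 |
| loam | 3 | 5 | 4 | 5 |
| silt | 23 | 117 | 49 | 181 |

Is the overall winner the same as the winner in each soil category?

Yes

Sandy soil: the organic mix 27/65 = 41.5%, Blend 1 18/33 = 54.5% → Blend 1
Clay: the organic mix 11/27 = 40.7%, Blend 1 21/41 = 51.2% → Blend 1
Loam: the organic mix 3/5 = 60.0%, Blend 1 4/5 = 80.0% → Blend 1
Silt: the organic mix 23/117 = 19.7%, Blend 1 49/181 = 27.1% → Blend 1
Overall: the organic mix 64/214 = 29.9%, Blend 1 92/260 = 35.4% → Blend 1
Blend 1 wins overall and in every soil group — no reversal.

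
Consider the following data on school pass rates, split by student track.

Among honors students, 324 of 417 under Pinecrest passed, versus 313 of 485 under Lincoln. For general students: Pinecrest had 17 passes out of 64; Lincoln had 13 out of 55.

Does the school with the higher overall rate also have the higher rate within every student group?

Yes

Honors: Pinecrest 324/417 = 77.7%, Lincoln 313/485 = 64.5% → Pinecrest
General: Pinecrest 17/64 = 26.6%, Lincoln 13/55 = 23.6% → Pinecrest
Overall: Pinecrest 341/481 = 70.9%, Lincoln 326/540 = 60.4% → Pinecrest
Pinecrest wins overall and in every student group — no reversal.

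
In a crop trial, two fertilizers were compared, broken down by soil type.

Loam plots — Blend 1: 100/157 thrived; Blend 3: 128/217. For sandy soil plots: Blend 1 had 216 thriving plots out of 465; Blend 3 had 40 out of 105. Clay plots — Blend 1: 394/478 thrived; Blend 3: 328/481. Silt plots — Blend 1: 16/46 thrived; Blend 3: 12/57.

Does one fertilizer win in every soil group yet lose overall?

No

Loam: Blend 1 100/157 = 63.7%, Blend 3 128/217 = 59.0% → Blend 1
Sandy soil: Blend 1 216/465 = 46.5%, Blend 3 40/105 = 38.1% → Blend 1
Clay: Blend 1 394/478 = 82.4%, Blend 3 328/481 = 68.2% → Blend 1
Silt: Blend 1 16/46 = 34.8%, Blend 3 12/57 = 21.1% → Blend 1
Overall: Blend 1 726/1146 = 63.4%, Blend 3 508/860 = 59.1% → Blend 1
Blend 1 wins overall and in every soil group — no reversal.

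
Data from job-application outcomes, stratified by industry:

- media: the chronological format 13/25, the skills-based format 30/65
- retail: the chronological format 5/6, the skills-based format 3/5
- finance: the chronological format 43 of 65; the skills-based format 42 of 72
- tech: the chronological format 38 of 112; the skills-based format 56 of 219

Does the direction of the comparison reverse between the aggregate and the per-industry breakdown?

No

Media: the chronological format 13/25 = 52.0%, the skills-based format 30/65 = 46.2% → the chronological format
Retail: the chronological format 5/6 = 83.3%, the skills-based format 3/5 = 60.0% → the chronological format
Finance: the chronological format 43/65 = 66.2%, the skills-based format 42/72 = 58.3% → the chronological format
Tech: the chronological format 38/112 = 33.9%, the skills-based format 56/219 = 25.6% → the chronological format
Overall: the chronological format 99/208 = 47.6%, the skills-based format 131/361 = 36.3% → the chronological format
The chronological format wins overall and in every industry group — no reversal.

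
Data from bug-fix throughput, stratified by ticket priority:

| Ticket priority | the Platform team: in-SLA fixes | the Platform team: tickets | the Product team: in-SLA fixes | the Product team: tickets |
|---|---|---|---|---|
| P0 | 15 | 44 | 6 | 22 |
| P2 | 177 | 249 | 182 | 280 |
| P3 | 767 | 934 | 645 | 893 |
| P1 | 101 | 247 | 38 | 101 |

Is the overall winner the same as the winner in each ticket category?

Yes

P0: the Platform team 15/44 = 34.1%, the Product team 6/22 = 27.3% → the Platform team
P2: the Platform team 177/249 = 71.1%, the Product team 182/280 = 65.0% → the Platform team
P3: the Platform team 767/934 = 82.1%, the Product team 645/893 = 72.2% → the Platform team
P1: the Platform team 101/247 = 40.9%, the Product team 38/101 = 37.6% → the Platform team
Overall: the Platform team 1060/1474 = 71.9%, the Product team 871/1296 = 67.2% → the Platform team
The Platform team wins overall and in every ticket group — no reversal.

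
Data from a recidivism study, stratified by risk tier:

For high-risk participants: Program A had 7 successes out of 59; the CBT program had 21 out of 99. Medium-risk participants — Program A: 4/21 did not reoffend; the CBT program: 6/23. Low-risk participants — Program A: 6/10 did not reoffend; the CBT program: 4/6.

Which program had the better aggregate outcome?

the CBT program

High-risk: Program A 7/59 = 11.9%, the CBT program 21/99 = 21.2% → the CBT program
Medium-risk: Program A 4/21 = 19.0%, the CBT program 6/23 = 26.1% → the CBT program
Low-risk: Program A 6/10 = 60.0%, the CBT program 4/6 = 66.7% → the CBT program
Overall: Program A 17/90 = 18.9%, the CBT program 31/128 = 24.2% → the CBT program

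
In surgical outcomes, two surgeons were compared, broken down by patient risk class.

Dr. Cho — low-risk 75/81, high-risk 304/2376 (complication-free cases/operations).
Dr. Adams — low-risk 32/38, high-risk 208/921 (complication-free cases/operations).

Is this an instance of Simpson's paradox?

Low-risk: Dr. Cho 75/81 = 92.6%, Dr. Adams 32/38 = 84.2% → Dr. Cho
High-risk: Dr. Cho 304/2376 = 12.8%, Dr. Adams 208/921 = 22.6% → Dr. Adams
Overall: Dr. Cho 379/2457 = 15.4%, Dr. Adams 240/959 = 25.0% → Dr. Adams
Neither sweeps: Dr. Cho wins 1 of 2 groups, Dr. Adams wins 1. Dr. Adams wins overall but not every group — no Simpson reversal.

No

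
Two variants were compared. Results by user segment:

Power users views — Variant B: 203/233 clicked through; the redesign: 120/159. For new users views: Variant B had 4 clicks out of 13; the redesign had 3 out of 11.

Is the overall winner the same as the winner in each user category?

Power users: Variant B 203/233 = 87.1%, the redesign 120/159 = 75.5% → Variant B
New users: Variant B 4/13 = 30.8%, the redesign 3/11 = 27.3% → Variant B
Overall: Variant B 207/246 = 84.1%, the redesign 123/170 = 72.4% → Variant B
Variant B wins overall and in every user group — no reversal.

Yes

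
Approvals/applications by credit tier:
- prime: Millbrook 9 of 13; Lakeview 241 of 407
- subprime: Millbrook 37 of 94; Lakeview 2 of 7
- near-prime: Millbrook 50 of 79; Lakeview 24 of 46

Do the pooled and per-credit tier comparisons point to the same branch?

No

Prime: Millbrook 9/13 = 69.2%, Lakeview 241/407 = 59.2% → Millbrook
Subprime: Millbrook 37/94 = 39.4%, Lakeview 2/7 = 28.6% → Millbrook
Near-prime: Millbrook 50/79 = 63.3%, Lakeview 24/46 = 52.2% → Millbrook
Overall: Millbrook 96/186 = 51.6%, Lakeview 267/460 = 58.0% → Lakeview
Millbrook wins each credit group but Lakeview wins overall — the comparison reverses. Millbrook's applications skew toward subprime, which has a lower base rate.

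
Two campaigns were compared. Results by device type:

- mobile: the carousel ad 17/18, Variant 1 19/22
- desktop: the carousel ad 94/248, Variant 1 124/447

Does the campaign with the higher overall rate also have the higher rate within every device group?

Mobile: the carousel ad 17/18 = 94.4%, Variant 1 19/22 = 86.4% → the carousel ad
Desktop: the carousel ad 94/248 = 37.9%, Variant 1 124/447 = 27.7% → the carousel ad
Overall: the carousel ad 111/266 = 41.7%, Variant 1 143/469 = 30.5% → the carousel ad
The carousel ad wins overall and in every device group — no reversal.

Yes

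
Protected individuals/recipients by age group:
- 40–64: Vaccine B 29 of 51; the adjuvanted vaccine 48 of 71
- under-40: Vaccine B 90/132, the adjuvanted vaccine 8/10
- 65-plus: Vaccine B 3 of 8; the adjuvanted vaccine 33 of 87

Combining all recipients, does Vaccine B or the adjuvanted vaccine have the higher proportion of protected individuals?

Vaccine B

40–64: Vaccine B 29/51 = 56.9%, the adjuvanted vaccine 48/71 = 67.6% → the adjuvanted vaccine
Under-40: Vaccine B 90/132 = 68.2%, the adjuvanted vaccine 8/10 = 80.0% → the adjuvanted vaccine
65-plus: Vaccine B 3/8 = 37.5%, the adjuvanted vaccine 33/87 = 37.9% → the adjuvanted vaccine
Overall: Vaccine B 122/191 = 63.9%, the adjuvanted vaccine 89/168 = 53.0% → Vaccine B
(The adjuvanted vaccine wins every age group but Vaccine B wins overall — the adjuvanted vaccine's recipients skew toward the low-rate 65-plus group.)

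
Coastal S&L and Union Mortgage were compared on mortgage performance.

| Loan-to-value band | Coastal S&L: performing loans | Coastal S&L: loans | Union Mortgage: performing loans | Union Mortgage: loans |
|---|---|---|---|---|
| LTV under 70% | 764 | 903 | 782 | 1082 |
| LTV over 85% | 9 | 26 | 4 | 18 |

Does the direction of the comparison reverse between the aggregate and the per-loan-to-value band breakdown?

LTV under 70%: Coastal S&L 764/903 = 84.6%, Union Mortgage 782/1082 = 72.3% → Coastal S&L
LTV over 85%: Coastal S&L 9/26 = 34.6%, Union Mortgage 4/18 = 22.2% → Coastal S&L
Overall: Coastal S&L 773/929 = 83.2%, Union Mortgage 786/1100 = 71.5% → Coastal S&L
Coastal S&L wins overall and in every loan-to-value group — no reversal.

No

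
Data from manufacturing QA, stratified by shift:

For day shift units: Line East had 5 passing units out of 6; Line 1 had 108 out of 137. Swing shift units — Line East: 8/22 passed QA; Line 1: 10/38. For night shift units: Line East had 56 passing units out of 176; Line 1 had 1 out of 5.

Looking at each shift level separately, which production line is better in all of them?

Line East

Day shift: Line East 5/6 = 83.3%, Line 1 108/137 = 78.8% → Line East
Swing shift: Line East 8/22 = 36.4%, Line 1 10/38 = 26.3% → Line East
Night shift: Line East 56/176 = 31.8%, Line 1 1/5 = 20.0% → Line East
Line East has the higher rate in all 3 groups.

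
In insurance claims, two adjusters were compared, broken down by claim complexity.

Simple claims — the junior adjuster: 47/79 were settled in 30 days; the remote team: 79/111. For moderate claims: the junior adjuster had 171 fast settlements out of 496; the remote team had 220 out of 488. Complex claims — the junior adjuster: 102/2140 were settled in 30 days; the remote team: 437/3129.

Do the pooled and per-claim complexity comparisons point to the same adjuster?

Yes

Simple: the junior adjuster 47/79 = 59.5%, the remote team 79/111 = 71.2% → the remote team
Moderate: the junior adjuster 171/496 = 34.5%, the remote team 220/488 = 45.1% → the remote team
Complex: the junior adjuster 102/2140 = 4.8%, the remote team 437/3129 = 14.0% → the remote team
Overall: the junior adjuster 320/2715 = 11.8%, the remote team 736/3728 = 19.7% → the remote team
The remote team wins overall and in every claim group — no reversal.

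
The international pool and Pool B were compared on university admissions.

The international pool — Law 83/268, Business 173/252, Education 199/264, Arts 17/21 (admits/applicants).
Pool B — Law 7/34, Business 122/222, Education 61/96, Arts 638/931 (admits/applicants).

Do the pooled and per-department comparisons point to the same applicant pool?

Law: the international pool 83/268 = 31.0%, Pool B 7/34 = 20.6% → the international pool
Business: the international pool 173/252 = 68.7%, Pool B 122/222 = 55.0% → the international pool
Education: the international pool 199/264 = 75.4%, Pool B 61/96 = 63.5% → the international pool
Arts: the international pool 17/21 = 81.0%, Pool B 638/931 = 68.5% → the international pool
Overall: the international pool 472/805 = 58.6%, Pool B 828/1283 = 64.5% → Pool B
The international pool wins each department group but Pool B wins overall — the comparison reverses. The international pool's applicants skew toward Law, which has a lower base rate.

No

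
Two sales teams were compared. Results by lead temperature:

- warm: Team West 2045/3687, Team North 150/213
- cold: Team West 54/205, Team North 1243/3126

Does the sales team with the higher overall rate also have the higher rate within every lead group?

No

Warm: Team West 2045/3687 = 55.5%, Team North 150/213 = 70.4% → Team North
Cold: Team West 54/205 = 26.3%, Team North 1243/3126 = 39.8% → Team North
Overall: Team West 2099/3892 = 53.9%, Team North 1393/3339 = 41.7% → Team West
Team North wins each lead group but Team West wins overall — the comparison reverses. Team North's leads skew toward cold, which has a lower base rate.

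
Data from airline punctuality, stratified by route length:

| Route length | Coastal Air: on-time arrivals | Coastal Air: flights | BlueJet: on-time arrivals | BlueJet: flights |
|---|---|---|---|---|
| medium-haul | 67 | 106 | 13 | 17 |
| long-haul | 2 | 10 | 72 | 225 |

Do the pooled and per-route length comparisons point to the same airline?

No

Medium-haul: Coastal Air 67/106 = 63.2%, BlueJet 13/17 = 76.5% → BlueJet
Long-haul: Coastal Air 2/10 = 20.0%, BlueJet 72/225 = 32.0% → BlueJet
Overall: Coastal Air 69/116 = 59.5%, BlueJet 85/242 = 35.1% → Coastal Air
BlueJet wins each route group but Coastal Air wins overall — the comparison reverses. BlueJet's flights skew toward long-haul, which has a lower base rate.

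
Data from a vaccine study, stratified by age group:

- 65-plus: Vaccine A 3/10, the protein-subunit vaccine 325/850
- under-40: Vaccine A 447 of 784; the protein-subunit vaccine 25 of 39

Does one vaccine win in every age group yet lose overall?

65-plus: Vaccine A 3/10 = 30.0%, the protein-subunit vaccine 325/850 = 38.2% → the protein-subunit vaccine
Under-40: Vaccine A 447/784 = 57.0%, the protein-subunit vaccine 25/39 = 64.1% → the protein-subunit vaccine
Overall: Vaccine A 450/794 = 56.7%, the protein-subunit vaccine 350/889 = 39.4% → Vaccine A
The protein-subunit vaccine wins each age group but Vaccine A wins overall — the comparison reverses. The protein-subunit vaccine's recipients skew toward 65-plus, which has a lower base rate.

Yes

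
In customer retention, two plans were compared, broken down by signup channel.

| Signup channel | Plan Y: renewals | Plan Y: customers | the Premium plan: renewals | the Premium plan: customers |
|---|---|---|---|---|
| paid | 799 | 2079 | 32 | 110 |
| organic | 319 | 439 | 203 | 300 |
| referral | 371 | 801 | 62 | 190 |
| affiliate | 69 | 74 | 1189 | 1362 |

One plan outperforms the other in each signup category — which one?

Paid: Plan Y 799/2079 = 38.4%, the Premium plan 32/110 = 29.1% → Plan Y
Organic: Plan Y 319/439 = 72.7%, the Premium plan 203/300 = 67.7% → Plan Y
Referral: Plan Y 371/801 = 46.3%, the Premium plan 62/190 = 32.6% → Plan Y
Affiliate: Plan Y 69/74 = 93.2%, the Premium plan 1189/1362 = 87.3% → Plan Y
Plan Y has the higher rate in all 4 groups.

Plan Y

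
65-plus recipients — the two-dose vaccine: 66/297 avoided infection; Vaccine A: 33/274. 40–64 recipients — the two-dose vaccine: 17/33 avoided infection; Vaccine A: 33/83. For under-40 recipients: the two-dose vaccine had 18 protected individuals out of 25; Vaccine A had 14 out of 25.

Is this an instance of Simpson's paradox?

65-plus: the two-dose vaccine 66/297 = 22.2%, Vaccine A 33/274 = 12.0% → the two-dose vaccine
40–64: the two-dose vaccine 17/33 = 51.5%, Vaccine A 33/83 = 39.8% → the two-dose vaccine
Under-40: the two-dose vaccine 18/25 = 72.0%, Vaccine A 14/25 = 56.0% → the two-dose vaccine
Overall: the two-dose vaccine 101/355 = 28.5%, Vaccine A 80/382 = 20.9% → the two-dose vaccine
The two-dose vaccine wins overall and in every age group — no reversal.

No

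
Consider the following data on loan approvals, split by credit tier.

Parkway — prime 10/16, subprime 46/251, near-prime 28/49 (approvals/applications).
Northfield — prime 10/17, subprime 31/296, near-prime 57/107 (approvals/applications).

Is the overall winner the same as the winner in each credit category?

Prime: Parkway 10/16 = 62.5%, Northfield 10/17 = 58.8% → Parkway
Subprime: Parkway 46/251 = 18.3%, Northfield 31/296 = 10.5% → Parkway
Near-prime: Parkway 28/49 = 57.1%, Northfield 57/107 = 53.3% → Parkway
Overall: Parkway 84/316 = 26.6%, Northfield 98/420 = 23.3% → Parkway
Parkway wins overall and in every credit group — no reversal.

Yes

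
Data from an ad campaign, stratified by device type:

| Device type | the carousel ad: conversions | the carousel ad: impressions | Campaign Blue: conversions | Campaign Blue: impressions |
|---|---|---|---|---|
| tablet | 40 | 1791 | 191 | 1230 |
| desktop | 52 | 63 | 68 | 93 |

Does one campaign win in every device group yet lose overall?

Tablet: the carousel ad 40/1791 = 2.2%, Campaign Blue 191/1230 = 15.5% → Campaign Blue
Desktop: the carousel ad 52/63 = 82.5%, Campaign Blue 68/93 = 73.1% → the carousel ad
Overall: the carousel ad 92/1854 = 5.0%, Campaign Blue 259/1323 = 19.6% → Campaign Blue
Neither sweeps: the carousel ad wins 1 of 2 groups, Campaign Blue wins 1. Campaign Blue wins overall but not every group — no Simpson reversal.

No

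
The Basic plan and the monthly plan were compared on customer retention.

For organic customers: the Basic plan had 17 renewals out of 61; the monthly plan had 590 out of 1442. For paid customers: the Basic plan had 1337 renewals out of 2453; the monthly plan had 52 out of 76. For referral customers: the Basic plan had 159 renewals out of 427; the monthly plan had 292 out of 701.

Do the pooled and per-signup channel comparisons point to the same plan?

No

Organic: the Basic plan 17/61 = 27.9%, the monthly plan 590/1442 = 40.9% → the monthly plan
Paid: the Basic plan 1337/2453 = 54.5%, the monthly plan 52/76 = 68.4% → the monthly plan
Referral: the Basic plan 159/427 = 37.2%, the monthly plan 292/701 = 41.7% → the monthly plan
Overall: the Basic plan 1513/2941 = 51.4%, the monthly plan 934/2219 = 42.1% → the Basic plan
The monthly plan wins each signup group but the Basic plan wins overall — the comparison reverses. The monthly plan's customers skew toward organic, which has a lower base rate.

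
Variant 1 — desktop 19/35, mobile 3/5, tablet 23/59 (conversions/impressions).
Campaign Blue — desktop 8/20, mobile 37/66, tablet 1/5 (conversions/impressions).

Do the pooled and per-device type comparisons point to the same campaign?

No

Desktop: Variant 1 19/35 = 54.3%, Campaign Blue 8/20 = 40.0% → Variant 1
Mobile: Variant 1 3/5 = 60.0%, Campaign Blue 37/66 = 56.1% → Variant 1
Tablet: Variant 1 23/59 = 39.0%, Campaign Blue 1/5 = 20.0% → Variant 1
Overall: Variant 1 45/99 = 45.5%, Campaign Blue 46/91 = 50.5% → Campaign Blue
Variant 1 wins each device group but Campaign Blue wins overall — the comparison reverses. Variant 1's impressions skew toward tablet, which has a lower base rate.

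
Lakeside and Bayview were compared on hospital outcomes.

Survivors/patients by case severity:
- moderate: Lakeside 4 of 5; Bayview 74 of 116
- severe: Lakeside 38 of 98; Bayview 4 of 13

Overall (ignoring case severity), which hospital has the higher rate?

Bayview

Moderate: Lakeside 4/5 = 80.0%, Bayview 74/116 = 63.8% → Lakeside
Severe: Lakeside 38/98 = 38.8%, Bayview 4/13 = 30.8% → Lakeside
Overall: Lakeside 42/103 = 40.8%, Bayview 78/129 = 60.5% → Bayview
(Lakeside wins every case group but Bayview wins overall — Lakeside's patients skew toward the low-rate severe group.)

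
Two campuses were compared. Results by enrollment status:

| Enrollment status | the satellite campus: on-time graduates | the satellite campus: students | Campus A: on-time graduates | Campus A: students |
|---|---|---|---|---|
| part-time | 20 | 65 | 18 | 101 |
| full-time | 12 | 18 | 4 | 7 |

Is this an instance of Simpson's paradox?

Part-time: the satellite campus 20/65 = 30.8%, Campus A 18/101 = 17.8% → the satellite campus
Full-time: the satellite campus 12/18 = 66.7%, Campus A 4/7 = 57.1% → the satellite campus
Overall: the satellite campus 32/83 = 38.6%, Campus A 22/108 = 20.4% → the satellite campus
The satellite campus wins overall and in every enrollment group — no reversal.

No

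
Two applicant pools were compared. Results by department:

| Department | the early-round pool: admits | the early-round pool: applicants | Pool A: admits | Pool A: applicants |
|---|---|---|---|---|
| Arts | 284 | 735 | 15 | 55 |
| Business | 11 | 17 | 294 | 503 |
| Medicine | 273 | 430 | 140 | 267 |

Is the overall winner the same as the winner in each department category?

No

Arts: the early-round pool 284/735 = 38.6%, Pool A 15/55 = 27.3% → the early-round pool
Business: the early-round pool 11/17 = 64.7%, Pool A 294/503 = 58.4% → the early-round pool
Medicine: the early-round pool 273/430 = 63.5%, Pool A 140/267 = 52.4% → the early-round pool
Overall: the early-round pool 568/1182 = 48.1%, Pool A 449/825 = 54.4% → Pool A
The early-round pool wins each department group but Pool A wins overall — the comparison reverses. The early-round pool's applicants skew toward Arts, which has a lower base rate.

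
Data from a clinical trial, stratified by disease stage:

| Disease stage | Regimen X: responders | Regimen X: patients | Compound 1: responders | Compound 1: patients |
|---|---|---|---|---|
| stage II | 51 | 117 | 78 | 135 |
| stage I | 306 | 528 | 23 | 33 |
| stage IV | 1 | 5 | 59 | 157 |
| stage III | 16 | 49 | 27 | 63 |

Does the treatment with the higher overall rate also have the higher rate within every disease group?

No

Stage II: Regimen X 51/117 = 43.6%, Compound 1 78/135 = 57.8% → Compound 1
Stage I: Regimen X 306/528 = 58.0%, Compound 1 23/33 = 69.7% → Compound 1
Stage IV: Regimen X 1/5 = 20.0%, Compound 1 59/157 = 37.6% → Compound 1
Stage III: Regimen X 16/49 = 32.7%, Compound 1 27/63 = 42.9% → Compound 1
Overall: Regimen X 374/699 = 53.5%, Compound 1 187/388 = 48.2% → Regimen X
Compound 1 wins each disease group but Regimen X wins overall — the comparison reverses. Compound 1's patients skew toward stage IV, which has a lower base rate.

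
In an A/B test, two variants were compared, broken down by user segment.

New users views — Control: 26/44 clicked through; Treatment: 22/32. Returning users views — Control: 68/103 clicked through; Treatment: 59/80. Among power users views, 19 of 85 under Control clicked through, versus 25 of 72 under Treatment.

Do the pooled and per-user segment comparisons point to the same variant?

New users: Control 26/44 = 59.1%, Treatment 22/32 = 68.8% → Treatment
Returning users: Control 68/103 = 66.0%, Treatment 59/80 = 73.8% → Treatment
Power users: Control 19/85 = 22.4%, Treatment 25/72 = 34.7% → Treatment
Overall: Control 113/232 = 48.7%, Treatment 106/184 = 57.6% → Treatment
Treatment wins overall and in every user group — no reversal.

Yes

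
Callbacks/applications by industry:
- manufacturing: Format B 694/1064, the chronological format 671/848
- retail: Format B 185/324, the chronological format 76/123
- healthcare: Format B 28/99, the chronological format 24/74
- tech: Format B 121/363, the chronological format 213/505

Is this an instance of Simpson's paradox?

No

Manufacturing: Format B 694/1064 = 65.2%, the chronological format 671/848 = 79.1% → the chronological format
Retail: Format B 185/324 = 57.1%, the chronological format 76/123 = 61.8% → the chronological format
Healthcare: Format B 28/99 = 28.3%, the chronological format 24/74 = 32.4% → the chronological format
Tech: Format B 121/363 = 33.3%, the chronological format 213/505 = 42.2% → the chronological format
Overall: Format B 1028/1850 = 55.6%, the chronological format 984/1550 = 63.5% → the chronological format
The chronological format wins overall and in every industry group — no reversal.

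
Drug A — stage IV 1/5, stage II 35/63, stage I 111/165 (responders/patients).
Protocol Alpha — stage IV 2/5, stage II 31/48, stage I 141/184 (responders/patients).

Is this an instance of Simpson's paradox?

No

Stage IV: Drug A 1/5 = 20.0%, Protocol Alpha 2/5 = 40.0% → Protocol Alpha
Stage II: Drug A 35/63 = 55.6%, Protocol Alpha 31/48 = 64.6% → Protocol Alpha
Stage I: Drug A 111/165 = 67.3%, Protocol Alpha 141/184 = 76.6% → Protocol Alpha
Overall: Drug A 147/233 = 63.1%, Protocol Alpha 174/237 = 73.4% → Protocol Alpha
Protocol Alpha wins overall and in every disease group — no reversal.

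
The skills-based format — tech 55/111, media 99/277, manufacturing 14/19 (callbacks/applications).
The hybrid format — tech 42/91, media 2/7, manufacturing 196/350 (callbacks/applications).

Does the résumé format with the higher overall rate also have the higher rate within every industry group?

Tech: the skills-based format 55/111 = 49.5%, the hybrid format 42/91 = 46.2% → the skills-based format
Media: the skills-based format 99/277 = 35.7%, the hybrid format 2/7 = 28.6% → the skills-based format
Manufacturing: the skills-based format 14/19 = 73.7%, the hybrid format 196/350 = 56.0% → the skills-based format
Overall: the skills-based format 168/407 = 41.3%, the hybrid format 240/448 = 53.6% → the hybrid format
The skills-based format wins each industry group but the hybrid format wins overall — the comparison reverses. The skills-based format's applications skew toward media, which has a lower base rate.

No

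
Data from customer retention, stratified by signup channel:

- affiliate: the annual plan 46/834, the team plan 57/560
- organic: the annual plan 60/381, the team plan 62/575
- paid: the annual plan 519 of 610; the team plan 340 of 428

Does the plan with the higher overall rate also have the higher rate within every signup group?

No

Affiliate: the annual plan 46/834 = 5.5%, the team plan 57/560 = 10.2% → the team plan
Organic: the annual plan 60/381 = 15.7%, the team plan 62/575 = 10.8% → the annual plan
Paid: the annual plan 519/610 = 85.1%, the team plan 340/428 = 79.4% → the annual plan
Overall: the annual plan 625/1825 = 34.2%, the team plan 459/1563 = 29.4% → the annual plan
Neither sweeps: the annual plan wins 2 of 3 groups, the team plan wins 1. The annual plan wins overall but not every group — no Simpson reversal.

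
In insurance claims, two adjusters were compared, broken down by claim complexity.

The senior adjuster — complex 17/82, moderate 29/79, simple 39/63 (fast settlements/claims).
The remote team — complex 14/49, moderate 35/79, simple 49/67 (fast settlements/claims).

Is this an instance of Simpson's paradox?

Complex: the senior adjuster 17/82 = 20.7%, the remote team 14/49 = 28.6% → the remote team
Moderate: the senior adjuster 29/79 = 36.7%, the remote team 35/79 = 44.3% → the remote team
Simple: the senior adjuster 39/63 = 61.9%, the remote team 49/67 = 73.1% → the remote team
Overall: the senior adjuster 85/224 = 37.9%, the remote team 98/195 = 50.3% → the remote team
The remote team wins overall and in every claim group — no reversal.

No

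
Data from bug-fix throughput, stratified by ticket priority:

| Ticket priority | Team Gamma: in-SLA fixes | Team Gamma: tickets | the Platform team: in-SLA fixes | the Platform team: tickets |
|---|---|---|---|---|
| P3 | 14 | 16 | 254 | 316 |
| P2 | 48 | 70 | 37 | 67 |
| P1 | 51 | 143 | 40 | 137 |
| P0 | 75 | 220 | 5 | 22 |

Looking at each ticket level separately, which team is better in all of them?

P3: Team Gamma 14/16 = 87.5%, the Platform team 254/316 = 80.4% → Team Gamma
P2: Team Gamma 48/70 = 68.6%, the Platform team 37/67 = 55.2% → Team Gamma
P1: Team Gamma 51/143 = 35.7%, the Platform team 40/137 = 29.2% → Team Gamma
P0: Team Gamma 75/220 = 34.1%, the Platform team 5/22 = 22.7% → Team Gamma
Team Gamma has the higher rate in all 4 groups.

Team Gamma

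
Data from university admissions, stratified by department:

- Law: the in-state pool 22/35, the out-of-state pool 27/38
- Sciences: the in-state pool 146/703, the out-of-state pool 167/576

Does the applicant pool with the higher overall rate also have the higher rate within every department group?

Law: the in-state pool 22/35 = 62.9%, the out-of-state pool 27/38 = 71.1% → the out-of-state pool
Sciences: the in-state pool 146/703 = 20.8%, the out-of-state pool 167/576 = 29.0% → the out-of-state pool
Overall: the in-state pool 168/738 = 22.8%, the out-of-state pool 194/614 = 31.6% → the out-of-state pool
The out-of-state pool wins overall and in every department group — no reversal.

Yes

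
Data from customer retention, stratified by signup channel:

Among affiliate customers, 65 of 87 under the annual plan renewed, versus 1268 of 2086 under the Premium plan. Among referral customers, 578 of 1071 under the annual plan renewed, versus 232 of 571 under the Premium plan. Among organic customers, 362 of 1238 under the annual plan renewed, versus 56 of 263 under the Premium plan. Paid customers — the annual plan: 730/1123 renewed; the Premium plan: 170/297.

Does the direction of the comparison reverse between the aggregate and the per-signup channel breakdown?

Affiliate: the annual plan 65/87 = 74.7%, the Premium plan 1268/2086 = 60.8% → the annual plan
Referral: the annual plan 578/1071 = 54.0%, the Premium plan 232/571 = 40.6% → the annual plan
Organic: the annual plan 362/1238 = 29.2%, the Premium plan 56/263 = 21.3% → the annual plan
Paid: the annual plan 730/1123 = 65.0%, the Premium plan 170/297 = 57.2% → the annual plan
Overall: the annual plan 1735/3519 = 49.3%, the Premium plan 1726/3217 = 53.7% → the Premium plan
The annual plan wins each signup group but the Premium plan wins overall — the comparison reverses. The annual plan's customers skew toward organic, which has a lower base rate.

Yes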